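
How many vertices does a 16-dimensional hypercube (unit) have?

Number of vertices = 2^16 = 65536.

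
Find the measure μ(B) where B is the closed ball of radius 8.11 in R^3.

V_3(8.11) = π^(3/2) · (8.11)^3 / Γ(3/2 + 1) ≈ 2234.35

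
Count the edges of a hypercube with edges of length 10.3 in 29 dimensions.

Each of the 2^29 = 536870912 vertices has degree 29; total edges = 29·2^29/2 = 7784628224.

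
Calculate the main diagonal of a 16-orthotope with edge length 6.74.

Diagonal = √16 · 6.74 = 26.96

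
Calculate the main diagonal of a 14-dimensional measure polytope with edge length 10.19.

The space diagonal of an n-cube of side s is s√n. Here 10.19·√14 ≈ 38.1275.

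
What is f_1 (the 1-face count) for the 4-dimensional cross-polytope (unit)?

Each 1-face is the convex hull of 2 vertices, one chosen as ±e_i from each of 2 distinct axes: 2^2·C(4,2) = 24.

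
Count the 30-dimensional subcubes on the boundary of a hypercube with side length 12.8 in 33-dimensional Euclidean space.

Number of 30-faces = C(33,30) · 2^(33-30) = 5456 · 8 = 43648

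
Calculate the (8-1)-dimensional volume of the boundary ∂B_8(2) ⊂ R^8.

|∂B_8(2)| = 128·π^4/3 ≈ 4156.12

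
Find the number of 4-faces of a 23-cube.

An n-cube has C(n,k)·2^(n-k) k-faces. Here C(23,4)·2^19 = 8855·524288 = 4642570240.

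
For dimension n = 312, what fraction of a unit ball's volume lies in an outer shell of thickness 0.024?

1 - (1-0.024)^312 ≈ 0.999489 ≈ 99.95%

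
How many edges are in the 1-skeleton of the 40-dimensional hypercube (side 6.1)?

Each of the 2^40 = 1099511627776 vertices has degree 40; total edges = 40·2^40/2 = 21990232555520.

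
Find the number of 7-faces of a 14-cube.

f_7(14-cube) = (14 choose 7) · 2^7 = 439296.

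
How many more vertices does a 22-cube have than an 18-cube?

The 22-cube has 2^22 = 4194304 vertices. The 18-cube has 2^18 = 262144 vertices. Difference: 4194304 - 262144 = 3932160.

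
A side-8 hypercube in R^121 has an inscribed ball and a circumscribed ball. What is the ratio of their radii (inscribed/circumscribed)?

r_in = 8/2 (half the side); r_out = 8√121/2 (half the diagonal). Ratio = 1/√121 ≈ 0.0909091.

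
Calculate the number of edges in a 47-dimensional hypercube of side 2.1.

The 47-cube has n·2^(n-1) = 47·2^46 = 47·70368744177664 = 3307330976350208 edges.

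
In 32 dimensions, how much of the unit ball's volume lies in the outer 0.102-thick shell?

V(inner)/V(outer) = ((1-0.102)/1)^32 ≈ 0.03198, so the shell fraction is 0.968023.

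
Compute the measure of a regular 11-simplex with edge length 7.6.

For a regular n-simplex with edge a, V = (a^n / n!)·√((n+1)/2^n). With a=7.6, n=11: V ≈ 9.36957.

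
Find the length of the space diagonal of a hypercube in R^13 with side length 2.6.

Diagonal = √13 · 2.6 ≈ 9.37443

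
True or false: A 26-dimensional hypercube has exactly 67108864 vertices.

True. The 26-cube has 2^26 = 67108864 vertices.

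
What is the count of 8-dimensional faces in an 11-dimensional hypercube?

An n-cube has C(n,k)·2^(n-k) k-faces. Here C(11,8)·2^3 = 165·8 = 1320.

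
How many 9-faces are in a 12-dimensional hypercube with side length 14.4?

An n-cube has C(n,k)·2^(n-k) k-faces. Here C(12,9)·2^3 = 220·8 = 1760.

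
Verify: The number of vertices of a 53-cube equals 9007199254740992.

True. The 53-cube has 2^53 = 9007199254740992 vertices.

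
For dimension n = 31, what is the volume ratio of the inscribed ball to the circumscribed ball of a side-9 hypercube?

The radii are 9/2 and 9√31/2, so the volume ratio is (1/√31)^31 = 31^{-31/2} ≈ 7.65409e-24.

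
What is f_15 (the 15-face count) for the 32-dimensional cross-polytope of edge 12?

f_15(32-orthoplex) = 2^16 · (32 choose 16) = 39392404439040.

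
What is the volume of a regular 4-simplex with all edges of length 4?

For a regular n-simplex with edge a, V = (a^n / n!)·√((n+1)/2^n). With a=4, n=4: V ≈ 5.96285.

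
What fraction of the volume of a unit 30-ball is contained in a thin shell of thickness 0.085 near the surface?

1 - (1-0.085)^30 ≈ 0.930396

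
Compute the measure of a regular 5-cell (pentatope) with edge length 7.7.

V = (7.7^4 / 4!) · √((4+1) / 2^4) ≈ 81.8798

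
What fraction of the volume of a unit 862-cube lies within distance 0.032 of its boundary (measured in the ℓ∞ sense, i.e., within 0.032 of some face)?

1 - (1 - 2·0.032)^862 = 1 - 0.936^862 ≈ 1 - 1.737e-25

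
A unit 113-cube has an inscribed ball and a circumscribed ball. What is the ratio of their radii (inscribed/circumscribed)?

r_in = 1/2 (half the side); r_out = 1√113/2 (half the diagonal). Ratio = 1/√113 ≈ 0.0940721.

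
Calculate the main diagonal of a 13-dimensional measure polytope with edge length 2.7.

||(2.7,2.7,...,2.7)|| = √(13)·2.7 ≈ 9.73499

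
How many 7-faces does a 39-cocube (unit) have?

Each 7-face is the convex hull of 8 vertices, one chosen as ±e_i from each of 8 distinct axes: 2^8·C(39,8) = 15750079488.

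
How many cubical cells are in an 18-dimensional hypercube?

Choose 3 of 18 axes to span the face (C(18,3) = 816 ways), then fix each of the remaining 15 coordinates at one of its two extreme values (2^15 = 32768 ways): 816·32768 = 26738688.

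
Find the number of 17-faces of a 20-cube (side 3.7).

f_17(20-cube) = (20 choose 17) · 2^3 = 9120.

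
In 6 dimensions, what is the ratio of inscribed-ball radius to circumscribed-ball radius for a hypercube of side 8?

Ratio = (s/2)/(s√6/2) = 6^(-1/2) ≈ 0.408248.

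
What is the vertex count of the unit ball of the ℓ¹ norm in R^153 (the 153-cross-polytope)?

The 153-dimensional cross-polytope has 2n = 2·153 = 306 vertices.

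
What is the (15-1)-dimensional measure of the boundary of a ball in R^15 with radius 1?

|∂B_15(1)| = 256·π^7/135135 ≈ 5.72165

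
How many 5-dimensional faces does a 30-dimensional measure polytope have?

f_5(30-cube) = (30 choose 5) · 2^25 = 4781707886592.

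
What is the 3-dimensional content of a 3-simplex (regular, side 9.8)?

Volume = (√2/12) · 9.8³ = 110.921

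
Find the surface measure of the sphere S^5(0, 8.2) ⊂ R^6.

S_6(8.2) = 2·π^(6/2)·(8.2)^5 / Γ(6/2) ≈ 1.14953e+06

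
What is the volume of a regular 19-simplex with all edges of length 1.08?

Volume = 1.08^19 · √(20/2^19) / 19! ≈ 2.19122e-19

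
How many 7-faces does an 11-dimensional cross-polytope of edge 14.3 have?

Number of 7-faces = 2^(7+1) · C(11,7+1) = 256 · 165 = 42240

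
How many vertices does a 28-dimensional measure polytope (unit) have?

Each vertex is a binary string of length 28, so there are 2^28 = 268435456.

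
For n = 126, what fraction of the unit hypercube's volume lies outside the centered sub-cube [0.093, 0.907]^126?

1 - (1 - 2·0.093)^126 = 1 - 0.814^126 ≈ 1 - 5.479e-12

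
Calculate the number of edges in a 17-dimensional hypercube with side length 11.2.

Number of 1-faces = C(17,1)·2^(17-1) = 17·65536 = 1114112.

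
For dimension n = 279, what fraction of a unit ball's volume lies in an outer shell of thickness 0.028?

1 - (1-0.028)^279 ≈ 0.999638 ≈ 99.9638%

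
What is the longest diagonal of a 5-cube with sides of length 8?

Diagonal = √5 · 8 ≈ 17.8885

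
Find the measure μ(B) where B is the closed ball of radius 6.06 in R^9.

The n-ball volume is π^(n/2)·r^n/Γ(n/2+1). With n=9, r=6.06: V ≈ 3.63556e+07.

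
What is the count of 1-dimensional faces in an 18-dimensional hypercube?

An n-cube has C(n,k)·2^(n-k) k-faces. Here C(18,1)·2^17 = 18·131072 = 2359296.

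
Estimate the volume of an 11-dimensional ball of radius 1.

The n-ball volume is π^(n/2)·r^n/Γ(n/2+1). With n=11, r=1: V = 64·π^5/10395 ≈ 1.8841.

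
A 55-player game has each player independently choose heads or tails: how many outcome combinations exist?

The 55-cube has 2^55 = 36028797018963968 vertices.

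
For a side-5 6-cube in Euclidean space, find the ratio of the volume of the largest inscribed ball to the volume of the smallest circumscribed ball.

The radii are 5/2 and 5√6/2, so the volume ratio is (1/√6)^6 = 6^{-6/2} ≈ 0.00462963.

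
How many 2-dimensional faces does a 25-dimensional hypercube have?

Choose 2 of 25 axes to span the face (C(25,2) = 300 ways), then fix each of the remaining 23 coordinates at one of its two extreme values (2^23 = 8388608 ways): 300·8388608 = 2516582400.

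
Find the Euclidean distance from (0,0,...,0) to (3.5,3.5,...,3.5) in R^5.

The space diagonal of an n-cube of side s is s√n. Here 3.5·√5 ≈ 7.82624.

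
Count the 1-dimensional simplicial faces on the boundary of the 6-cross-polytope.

Each 1-face is the convex hull of 2 vertices, one chosen as ±e_i from each of 2 distinct axes: 2^2·C(6,2) = 60.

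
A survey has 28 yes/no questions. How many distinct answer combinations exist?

Number of vertices = 2^28 = 268435456.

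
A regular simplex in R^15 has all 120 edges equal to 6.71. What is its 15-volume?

V = (6.71^15 / 15!) · √((15+1) / 2^15) ≈ 0.0425278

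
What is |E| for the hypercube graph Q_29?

An n-cube has n·2^(n-1) edges. With n = 29: 29·268435456 = 7784628224.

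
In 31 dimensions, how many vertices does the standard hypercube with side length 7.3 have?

Number of vertices = 2^31 = 2147483648.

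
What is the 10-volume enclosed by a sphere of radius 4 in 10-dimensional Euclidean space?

V = 131072·π^5/15 ≈ 2.67404e+06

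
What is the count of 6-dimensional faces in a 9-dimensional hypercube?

Choose 6 of 9 axes to span the face (C(9,6) = 84 ways), then fix each of the remaining 3 coordinates at one of its two extreme values (2^3 = 8 ways): 84·8 = 672.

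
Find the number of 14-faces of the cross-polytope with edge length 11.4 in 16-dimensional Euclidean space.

Number of 14-faces = 2^(14+1) · C(16,14+1) = 32768 · 16 = 524288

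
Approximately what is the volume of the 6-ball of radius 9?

The n-ball volume is π^(n/2)·r^n/Γ(n/2+1). With n=6, r=9: V = 177147·π^3/2 ≈ 2.74633e+06.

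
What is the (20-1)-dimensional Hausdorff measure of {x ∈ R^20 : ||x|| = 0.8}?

The surface area of an n-ball is 2π^(n/2) r^(n-1) / Γ(n/2). For n=20, r=0.8: 0.00743833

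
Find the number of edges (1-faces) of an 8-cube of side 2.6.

An n-cube has C(n,k)·2^(n-k) k-faces. Here C(8,1)·2^7 = 8·128 = 1024.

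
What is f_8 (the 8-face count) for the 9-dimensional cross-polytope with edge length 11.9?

Number of 8-faces = 2^(8+1) · C(9,8+1) = 512 · 1 = 512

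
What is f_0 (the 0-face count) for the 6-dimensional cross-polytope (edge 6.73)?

An n-cross-polytope has 2^(k+1)·C(n,k+1) k-faces. Here 2^1·C(6,1) = 2·6 = 12.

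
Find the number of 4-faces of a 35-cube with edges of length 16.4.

f_4(35-cube) = (35 choose 4) · 2^31 = 112442243809280.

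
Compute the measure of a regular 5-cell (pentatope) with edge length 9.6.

V = (9.6^4 / 4!) · √((4+1) / 2^4) ≈ 197.833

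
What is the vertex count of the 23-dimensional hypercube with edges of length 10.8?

The 23-cube has 2^23 = 8388608 vertices.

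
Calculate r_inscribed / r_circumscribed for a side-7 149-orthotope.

r_in / r_out = (7/2) / (7√149/2) = 1/√149 ≈ 0.0819232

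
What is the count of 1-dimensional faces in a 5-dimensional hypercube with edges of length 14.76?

Choose 1 of 5 axes to span the face (C(5,1) = 5 ways), then fix each of the remaining 4 coordinates at one of its two extreme values (2^4 = 16 ways): 5·16 = 80.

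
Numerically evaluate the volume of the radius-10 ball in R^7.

V_7(10) = π^(7/2) · (10)^7 / Γ(7/2 + 1) = 32000000·π^3/21 ≈ 4.72477e+07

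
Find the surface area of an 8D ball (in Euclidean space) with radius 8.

S_8(8) = 2·π^(8/2)·(8)^7 / Γ(8/2) = 2097152·π^4/3 ≈ 6.80939e+07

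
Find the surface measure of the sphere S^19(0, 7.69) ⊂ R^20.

|∂B_20(7.69)| ≈ 3.51048e+16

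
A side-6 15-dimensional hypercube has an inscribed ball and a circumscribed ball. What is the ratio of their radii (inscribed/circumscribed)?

r_in = 6/2 (half the side); r_out = 6√15/2 (half the diagonal). Ratio = 1/√15 ≈ 0.258199.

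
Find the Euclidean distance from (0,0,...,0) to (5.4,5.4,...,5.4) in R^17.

d = √(5.4² + 5.4² + ... + 5.4²) [17 terms] = √(17·5.4²) = 5.4√17 ≈ 22.2648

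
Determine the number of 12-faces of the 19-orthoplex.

An n-cross-polytope has 2^(k+1)·C(n,k+1) k-faces. Here 2^13·C(19,13) = 8192·27132 = 222265344.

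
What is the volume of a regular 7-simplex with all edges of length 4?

Volume = 4^7 · √(8/2^7) / 7! ≈ 0.812698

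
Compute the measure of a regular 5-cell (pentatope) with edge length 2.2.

Volume = 2.2^4 · √(5/2^4) / 4! ≈ 0.545638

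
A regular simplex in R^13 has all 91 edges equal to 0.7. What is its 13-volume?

V = (0.7^13 / 13!) · √((13+1) / 2^13) ≈ 6.43225e-14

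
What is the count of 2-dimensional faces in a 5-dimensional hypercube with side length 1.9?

f_2(5-cube) = (5 choose 2) · 2^3 = 80.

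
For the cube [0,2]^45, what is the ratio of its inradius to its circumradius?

For an n-cube of any side s, the inradius is s/2 and the circumradius is s√n/2, so the ratio is 1/√45 ≈ 0.149071.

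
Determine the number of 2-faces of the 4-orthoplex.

An n-cross-polytope has 2^(k+1)·C(n,k+1) k-faces. Here 2^3·C(4,3) = 8·4 = 32.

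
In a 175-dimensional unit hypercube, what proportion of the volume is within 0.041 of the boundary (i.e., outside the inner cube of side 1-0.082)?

Shell fraction = 1 - (1-0.082)^175 ≈ 0.9999996856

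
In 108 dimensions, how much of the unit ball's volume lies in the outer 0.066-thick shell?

1 - (1-0.066)^108 ≈ 0.999373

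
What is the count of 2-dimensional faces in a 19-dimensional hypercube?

Choose 2 of 19 axes to span the face (C(19,2) = 171 ways), then fix each of the remaining 17 coordinates at one of its two extreme values (2^17 = 131072 ways): 171·131072 = 22413312.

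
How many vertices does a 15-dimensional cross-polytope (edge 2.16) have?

Number of vertices = 2n = 30.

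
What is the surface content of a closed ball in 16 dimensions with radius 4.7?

S = n·V_n(r)/r = 16·V_16(4.7)/4.7 (volume-to-surface relation), giving 4.5422e+10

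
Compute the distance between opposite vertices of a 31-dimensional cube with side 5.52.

The space diagonal of an n-cube of side s is s√n. Here 5.52·√31 ≈ 30.7341.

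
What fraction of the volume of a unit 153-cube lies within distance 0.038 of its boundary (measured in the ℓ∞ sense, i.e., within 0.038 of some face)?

The inner cube has side 1-2·0.038 = 0.924 and volume (0.924)^153 ≈ 5.595e-06, so the shell holds 0.999994 of the volume.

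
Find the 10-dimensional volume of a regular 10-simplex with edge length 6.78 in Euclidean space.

For a regular n-simplex with edge a, V = (a^n / n!)·√((n+1)/2^n). With a=6.78, n=10: V ≈ 5.86247.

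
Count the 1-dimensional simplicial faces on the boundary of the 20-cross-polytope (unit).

An n-cross-polytope has 2^(k+1)·C(n,k+1) k-faces. Here 2^2·C(20,2) = 4·190 = 760.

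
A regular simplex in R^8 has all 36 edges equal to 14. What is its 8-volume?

V_8 = √(9) · 14^8 / (8! · 2^(8/2)) ≈ 6862.86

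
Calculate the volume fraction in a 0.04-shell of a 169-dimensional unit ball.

1 - (1-0.04)^169 ≈ 0.998991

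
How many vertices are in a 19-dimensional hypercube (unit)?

Choose 0 of 19 axes to span the face (C(19,0) = 1 way), then fix each of the remaining 19 coordinates at one of its two extreme values (2^19 = 524288 ways): 1·524288 = 524288.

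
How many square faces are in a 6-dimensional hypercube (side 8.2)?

Choose 2 of 6 axes to span the face (C(6,2) = 15 ways), then fix each of the remaining 4 coordinates at one of its two extreme values (2^4 = 16 ways): 15·16 = 240.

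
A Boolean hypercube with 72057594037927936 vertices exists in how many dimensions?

2^n = 72057594037927936 ⇒ n = log_2(72057594037927936) = 56.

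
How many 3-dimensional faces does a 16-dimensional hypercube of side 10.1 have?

Number of 3-faces = C(16,3) · 2^(16-3) = 560 · 8192 = 4587520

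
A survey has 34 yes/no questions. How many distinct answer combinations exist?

Each vertex is a binary string of length 34, so there are 2^34 = 17179869184.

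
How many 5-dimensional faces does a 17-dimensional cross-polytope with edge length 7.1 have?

Number of 5-faces = 2^(5+1) · C(17,5+1) = 64 · 12376 = 792064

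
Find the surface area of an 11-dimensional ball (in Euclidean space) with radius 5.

The surface area of an n-ball is 2π^(n/2) r^(n-1) / Γ(n/2). For n=11, r=5: 125000000·π^5/189 ≈ 2.02394e+08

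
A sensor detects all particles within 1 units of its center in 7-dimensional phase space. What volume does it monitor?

V = 16·π^3/105 ≈ 4.72477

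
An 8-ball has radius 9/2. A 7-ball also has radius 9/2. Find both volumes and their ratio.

V_8(4.5) ≈ 682478. V_7(4.5) ≈ 176550. Ratio V_8/V_7 ≈ 3.866.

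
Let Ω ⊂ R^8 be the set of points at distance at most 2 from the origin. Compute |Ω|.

The n-ball volume is π^(n/2)·r^n/Γ(n/2+1). With n=8, r=2: V = 32·π^4/3 ≈ 1039.03.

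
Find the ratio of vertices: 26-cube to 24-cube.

The 26-cube has 2^26 = 67108864 vertices. The 24-cube has 2^24 = 16777216 vertices. Ratio: 67108864/16777216 = 4.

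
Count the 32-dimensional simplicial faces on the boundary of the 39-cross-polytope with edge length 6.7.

Each 32-face is the convex hull of 33 vertices, one chosen as ±e_i from each of 33 distinct axes: 2^33·C(39,33) = 28025718168354816.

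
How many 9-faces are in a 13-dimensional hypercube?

An n-cube has C(n,k)·2^(n-k) k-faces. Here C(13,9)·2^4 = 715·16 = 11440.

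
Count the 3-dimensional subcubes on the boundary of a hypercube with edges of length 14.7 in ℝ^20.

Choose 3 of 20 axes to span the face (C(20,3) = 1140 ways), then fix each of the remaining 17 coordinates at one of its two extreme values (2^17 = 131072 ways): 1140·131072 = 149422080.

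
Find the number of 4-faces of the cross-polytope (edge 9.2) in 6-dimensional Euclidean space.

Number of 4-faces = 2^(4+1) · C(6,4+1) = 32 · 6 = 192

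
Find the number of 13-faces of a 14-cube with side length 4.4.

An n-cube has C(n,k)·2^(n-k) k-faces. Here C(14,13)·2^1 = 14·2 = 28.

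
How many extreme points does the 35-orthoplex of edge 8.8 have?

The 35-dimensional cross-polytope has 2n = 2·35 = 70 vertices.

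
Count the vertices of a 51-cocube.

An n-cross-polytope has 2n vertices; here n = 51, giving 102.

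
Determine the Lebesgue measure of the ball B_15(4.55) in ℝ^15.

Volume = π^{15/2}·(4.55)^15/Γ(17/2) ≈ 2.82879e+09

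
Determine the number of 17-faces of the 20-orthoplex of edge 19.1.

Number of 17-faces = 2^(17+1) · C(20,17+1) = 262144 · 190 = 49807360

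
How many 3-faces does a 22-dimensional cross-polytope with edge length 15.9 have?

Number of 3-faces = 2^(3+1) · C(22,3+1) = 16 · 7315 = 117040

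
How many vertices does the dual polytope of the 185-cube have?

An n-cross-polytope has 2n vertices; here n = 185, giving 370.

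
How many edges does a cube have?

Number of 1-faces = C(3,1)·2^(3-1) = 3·4 = 12.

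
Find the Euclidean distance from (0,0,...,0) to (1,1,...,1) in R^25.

Diagonal = √25 · 1 = 5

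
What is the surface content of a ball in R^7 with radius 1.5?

|∂B_7(1.5)| = 243·π^3/20 ≈ 376.726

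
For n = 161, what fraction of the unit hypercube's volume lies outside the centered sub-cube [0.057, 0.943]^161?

1 - (1 - 2·0.057)^161 = 1 - 0.886^161 ≈ 0.9999999966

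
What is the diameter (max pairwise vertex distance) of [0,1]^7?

d = √(1² + 1² + ... + 1²) [7 terms] = √(7·1²) = 1√7 ≈ 2.64575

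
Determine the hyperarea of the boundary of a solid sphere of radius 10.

S_3(10) = 2·π^(3/2)·(10)^2 / Γ(3/2) = 4πr² = 4π·(10)² ≈ 1256.64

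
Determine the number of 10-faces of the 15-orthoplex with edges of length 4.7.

Each 10-face is the convex hull of 11 vertices, one chosen as ±e_i from each of 11 distinct axes: 2^11·C(15,11) = 2795520.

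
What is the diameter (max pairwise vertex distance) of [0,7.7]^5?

The space diagonal of an n-cube of side s is s√n. Here 7.7·√5 ≈ 17.2177.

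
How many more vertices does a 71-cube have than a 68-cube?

The 71-cube has 2^71 = 2361183241434822606848 vertices. The 68-cube has 2^68 = 295147905179352825856 vertices. Difference: 2361183241434822606848 - 295147905179352825856 = 2066035336255469780992.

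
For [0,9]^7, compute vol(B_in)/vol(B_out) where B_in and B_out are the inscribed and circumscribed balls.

Volume scales as r^n, and r_in/r_out = 1/√7, giving (1/√7)^7 ≈ 0.00110194.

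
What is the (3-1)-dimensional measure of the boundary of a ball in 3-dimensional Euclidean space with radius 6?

The surface area of an n-ball is 2π^(n/2) r^(n-1) / Γ(n/2). For n=3, r=6: 4πr² = 4π·(6)² ≈ 452.389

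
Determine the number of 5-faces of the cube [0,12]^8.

Number of 5-faces = C(8,5) · 2^(8-5) = 56 · 8 = 448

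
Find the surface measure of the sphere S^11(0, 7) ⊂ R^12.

S_12(7) = 2·π^(12/2)·(7)^11 / Γ(12/2) = 1977326743·π^6/60 ≈ 3.1683e+10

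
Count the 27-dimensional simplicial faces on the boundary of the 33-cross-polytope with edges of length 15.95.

Each 27-face is the convex hull of 28 vertices, one chosen as ±e_i from each of 28 distinct axes: 2^28·C(33,28) = 63709397385216.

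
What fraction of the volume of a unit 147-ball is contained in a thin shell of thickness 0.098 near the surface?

Shell fraction = 1 - (1-0.098)^147 ≈ 0.9999997398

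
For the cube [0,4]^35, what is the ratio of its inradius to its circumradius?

For an n-cube of any side s, the inradius is s/2 and the circumradius is s√n/2, so the ratio is 1/√35 ≈ 0.169031.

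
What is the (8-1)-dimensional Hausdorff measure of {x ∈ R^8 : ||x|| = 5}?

S = n·V_n(r)/r = 8·V_8(5)/5 (volume-to-surface relation), giving 78125·π^4/3 ≈ 2.5367e+06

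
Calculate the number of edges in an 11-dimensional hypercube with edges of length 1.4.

The 11-cube has n·2^(n-1) = 11·2^10 = 11·1024 = 11264 edges.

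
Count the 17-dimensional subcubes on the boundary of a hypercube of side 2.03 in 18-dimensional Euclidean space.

Number of 17-faces = C(18,17) · 2^(18-17) = 18 · 2 = 36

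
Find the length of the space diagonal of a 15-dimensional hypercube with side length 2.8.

Diagonal = √15 · 2.8 ≈ 10.8444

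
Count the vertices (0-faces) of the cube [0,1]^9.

An n-cube has 2^n vertices; for n = 9 that is 2^9 = 512.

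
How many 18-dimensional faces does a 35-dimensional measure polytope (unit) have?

Choose 18 of 35 axes to span the face (C(35,18) = 4537567650 ways), then fix each of the remaining 17 coordinates at one of its two extreme values (2^17 = 131072 ways): 4537567650·131072 = 594748067020800.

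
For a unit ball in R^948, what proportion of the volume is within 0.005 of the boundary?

1 - (1-0.005)^948 ≈ 0.991365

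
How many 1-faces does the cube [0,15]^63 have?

An n-cube has n·2^(n-1) edges. With n = 63: 63·4611686018427387904 = 290536219160925437952.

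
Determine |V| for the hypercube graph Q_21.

Each vertex is a binary string of length 21, so there are 2^21 = 2097152.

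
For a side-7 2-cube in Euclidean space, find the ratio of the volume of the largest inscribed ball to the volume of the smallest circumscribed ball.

V_in/V_out = n^(-n/2) = 2^(-2/2) ≈ 0.5.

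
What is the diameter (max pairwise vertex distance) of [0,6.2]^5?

Diagonal = √5 · 6.2 ≈ 13.8636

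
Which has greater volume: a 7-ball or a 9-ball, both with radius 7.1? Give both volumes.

V_7(7.1) ≈ 4.29723e+06. V_9(7.1) ≈ 1.51232e+08. The 9-ball is larger.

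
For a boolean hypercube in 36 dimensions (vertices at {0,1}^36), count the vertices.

The 36-cube has 2^36 = 68719476736 vertices.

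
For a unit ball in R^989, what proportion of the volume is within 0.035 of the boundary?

V(inner)/V(outer) = ((1-0.035)/1)^989 ≈ 4.983e-16, so the shell fraction is 1 - 4.983e-16.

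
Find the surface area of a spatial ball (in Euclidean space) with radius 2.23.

|∂B_3(2.23)| = 4πr² = 4π·(2.23)² ≈ 62.4913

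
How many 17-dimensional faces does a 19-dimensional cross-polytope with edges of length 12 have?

An n-cross-polytope has 2^(k+1)·C(n,k+1) k-faces. Here 2^18·C(19,18) = 262144·19 = 4980736.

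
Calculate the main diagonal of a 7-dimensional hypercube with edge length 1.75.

Diagonal = √7 · 1.75 ≈ 4.63006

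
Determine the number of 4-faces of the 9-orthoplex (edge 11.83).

Number of 4-faces = 2^(4+1) · C(9,4+1) = 32 · 126 = 4032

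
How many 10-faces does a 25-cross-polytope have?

f_10(25-orthoplex) = 2^11 · (25 choose 11) = 9128755200.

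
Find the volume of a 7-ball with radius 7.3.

V_7(7.3) = π^(7/2) · (7.3)^7 / Γ(7/2 + 1) ≈ 5.21964e+06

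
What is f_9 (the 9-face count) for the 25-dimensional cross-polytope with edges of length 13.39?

f_9(25-orthoplex) = 2^10 · (25 choose 10) = 3347210240.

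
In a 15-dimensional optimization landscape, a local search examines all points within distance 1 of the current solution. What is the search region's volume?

V = 256·π^7/2027025 ≈ 0.381443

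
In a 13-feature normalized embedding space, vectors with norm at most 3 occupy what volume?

V_13(3) = π^(13/2) · (3)^13 / Γ(13/2 + 1) = 7558272·π^6/5005 ≈ 1.45184e+06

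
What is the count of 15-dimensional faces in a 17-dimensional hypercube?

An n-cube has C(n,k)·2^(n-k) k-faces. Here C(17,15)·2^2 = 136·4 = 544.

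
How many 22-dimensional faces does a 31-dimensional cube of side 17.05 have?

Choose 22 of 31 axes to span the face (C(31,22) = 20160075 ways), then fix each of the remaining 9 coordinates at one of its two extreme values (2^9 = 512 ways): 20160075·512 = 10321958400.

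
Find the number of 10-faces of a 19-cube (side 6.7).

Choose 10 of 19 axes to span the face (C(19,10) = 92378 ways), then fix each of the remaining 9 coordinates at one of its two extreme values (2^9 = 512 ways): 92378·512 = 47297536.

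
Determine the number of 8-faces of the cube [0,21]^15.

Choose 8 of 15 axes to span the face (C(15,8) = 6435 ways), then fix each of the remaining 7 coordinates at one of its two extreme values (2^7 = 128 ways): 6435·128 = 823680.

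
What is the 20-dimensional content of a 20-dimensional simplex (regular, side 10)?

V_20 = √(21) · 10^20 / (20! · 2^(20/2)) ≈ 0.183944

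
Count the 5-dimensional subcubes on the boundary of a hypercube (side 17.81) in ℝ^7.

An n-cube has C(n,k)·2^(n-k) k-faces. Here C(7,5)·2^2 = 21·4 = 84.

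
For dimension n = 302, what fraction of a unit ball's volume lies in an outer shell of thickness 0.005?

1 - (1-0.005)^302 ≈ 0.779925 ≈ 77.99%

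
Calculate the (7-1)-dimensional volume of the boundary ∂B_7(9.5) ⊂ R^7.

S = n·V_n(r)/r = 7·V_7(9.5)/9.5 (volume-to-surface relation), giving 47045881·π^3/60 ≈ 2.4312e+07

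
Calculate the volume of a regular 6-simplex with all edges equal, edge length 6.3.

V_6 = √(7) · 6.3^6 / (6! · 2^(6/2)) ≈ 28.719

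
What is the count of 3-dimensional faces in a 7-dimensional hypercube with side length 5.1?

An n-cube has C(n,k)·2^(n-k) k-faces. Here C(7,3)·2^4 = 35·16 = 560.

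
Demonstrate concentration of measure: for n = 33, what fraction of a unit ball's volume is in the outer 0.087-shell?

1 - (1-0.087)^33 ≈ 0.950394 ≈ 95.04%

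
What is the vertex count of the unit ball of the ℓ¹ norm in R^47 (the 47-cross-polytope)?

An n-cross-polytope has 2n vertices; here n = 47, giving 94.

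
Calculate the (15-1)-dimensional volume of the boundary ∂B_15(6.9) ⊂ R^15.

The surface area of an n-ball is 2π^(n/2) r^(n-1) / Γ(n/2). For n=15, r=6.9: 3.17255e+12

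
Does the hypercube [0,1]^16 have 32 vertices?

False. The 16-cube has 2^16 = 65536 vertices.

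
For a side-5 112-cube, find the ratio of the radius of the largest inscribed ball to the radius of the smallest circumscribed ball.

r_in = 5/2 (half the side); r_out = 5√112/2 (half the diagonal). Ratio = 1/√112 ≈ 0.0944911.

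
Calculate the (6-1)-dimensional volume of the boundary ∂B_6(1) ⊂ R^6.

|∂B_6(1)| = π^3 ≈ 31.0063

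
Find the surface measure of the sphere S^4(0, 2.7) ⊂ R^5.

|∂B_5(2.7)| ≈ 1398.7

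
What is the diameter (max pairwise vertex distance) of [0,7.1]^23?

||(7.1,7.1,...,7.1)|| = √(23)·7.1 ≈ 34.0504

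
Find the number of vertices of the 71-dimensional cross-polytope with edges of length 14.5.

The 71-dimensional cross-polytope has 2n = 2·71 = 142 vertices.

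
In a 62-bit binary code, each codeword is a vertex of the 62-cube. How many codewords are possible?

An n-cube has 2^n vertices; for n = 62 that is 2^62 = 4611686018427387904.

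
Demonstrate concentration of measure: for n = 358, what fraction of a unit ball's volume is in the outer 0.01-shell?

1 - (1-0.01)^358 ≈ 0.972622 ≈ 97.26%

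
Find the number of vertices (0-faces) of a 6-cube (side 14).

An n-cube has C(n,k)·2^(n-k) k-faces. Here C(6,0)·2^6 = 1·64 = 64.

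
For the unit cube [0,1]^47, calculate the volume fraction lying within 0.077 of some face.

The inner cube has side 1-2·0.077 = 0.846 and volume (0.846)^47 ≈ 0.0003858, so the shell holds 0.999614 of the volume.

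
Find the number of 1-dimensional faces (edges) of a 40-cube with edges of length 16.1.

Number of 1-faces = C(40,1)·2^(40-1) = 40·549755813888 = 21990232555520.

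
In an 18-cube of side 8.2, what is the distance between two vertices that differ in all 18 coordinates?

Diagonal = √18 · 8.2 ≈ 34.7897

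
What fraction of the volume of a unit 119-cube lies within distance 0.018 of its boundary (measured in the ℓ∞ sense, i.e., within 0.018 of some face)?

Shell fraction = 1 - (1-0.036)^119 ≈ 0.98726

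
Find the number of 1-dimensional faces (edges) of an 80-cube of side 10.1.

The 80-cube has n·2^(n-1) = 80·2^79 = 80·604462909807314587353088 = 48357032784585166988247040 edges.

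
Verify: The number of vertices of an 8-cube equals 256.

True. The 8-cube has 2^8 = 256 vertices.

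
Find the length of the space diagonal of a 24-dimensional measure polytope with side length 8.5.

d = √(8.5² + 8.5² + ... + 8.5²) [24 terms] = √(24·8.5²) = 8.5√24 ≈ 41.6413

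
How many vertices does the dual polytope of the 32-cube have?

Number of vertices = 2n = 64.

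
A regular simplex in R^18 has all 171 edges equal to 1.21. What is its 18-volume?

For a regular n-simplex with edge a, V = (a^n / n!)·√((n+1)/2^n). With a=1.21, n=18: V ≈ 4.11057e-17.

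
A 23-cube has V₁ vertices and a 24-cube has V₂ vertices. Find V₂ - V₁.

V₁ = 2^23 = 8388608. V₂ = 2^24 = 16777216. V₂ - V₁ = 8388608.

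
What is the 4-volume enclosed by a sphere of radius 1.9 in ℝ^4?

The n-ball volume is π^(n/2)·r^n/Γ(n/2+1). With n=4, r=1.9: V ≈ 64.3108.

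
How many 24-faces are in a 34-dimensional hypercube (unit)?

Choose 24 of 34 axes to span the face (C(34,24) = 131128140 ways), then fix each of the remaining 10 coordinates at one of its two extreme values (2^10 = 1024 ways): 131128140·1024 = 134275215360.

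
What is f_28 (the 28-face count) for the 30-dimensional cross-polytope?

An n-cross-polytope has 2^(k+1)·C(n,k+1) k-faces. Here 2^29·C(30,29) = 536870912·30 = 16106127360.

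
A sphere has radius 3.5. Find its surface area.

S_3(3.5) = 2·π^(3/2)·(3.5)^2 / Γ(3/2) = 4πr² = 4π·(3.5)² ≈ 153.938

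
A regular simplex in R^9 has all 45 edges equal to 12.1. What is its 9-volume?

Volume = 12.1^9 · √(10/2^9) / 9! ≈ 2141.26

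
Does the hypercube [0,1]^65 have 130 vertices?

False. The 65-cube has 2^65 = 36893488147419103232 vertices.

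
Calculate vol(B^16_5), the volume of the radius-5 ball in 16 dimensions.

Volume = π^{16/2}·(5)^16/Γ(9) = 30517578125·π^8/8064 ≈ 3.59086e+10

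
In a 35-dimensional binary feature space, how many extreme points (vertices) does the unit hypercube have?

The 35-cube has 2^35 = 34359738368 vertices.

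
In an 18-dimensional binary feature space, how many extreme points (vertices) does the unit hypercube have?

An n-cube has 2^n vertices; for n = 18 that is 2^18 = 262144.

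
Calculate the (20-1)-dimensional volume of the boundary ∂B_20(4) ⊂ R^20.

The surface area of an n-ball is 2π^(n/2) r^(n-1) / Γ(n/2). For n=20, r=4: 4294967296·π^10/2835 ≈ 1.41875e+11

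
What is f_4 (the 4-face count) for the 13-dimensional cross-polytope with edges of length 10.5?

Number of 4-faces = 2^(4+1) · C(13,4+1) = 32 · 1287 = 41184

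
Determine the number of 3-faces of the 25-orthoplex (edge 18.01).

An n-cross-polytope has 2^(k+1)·C(n,k+1) k-faces. Here 2^4·C(25,4) = 16·12650 = 202400.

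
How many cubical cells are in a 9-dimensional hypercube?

An n-cube has C(n,k)·2^(n-k) k-faces. Here C(9,3)·2^6 = 84·64 = 5376.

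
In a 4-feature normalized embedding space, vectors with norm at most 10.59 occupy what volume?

Volume = π^{4/2}·(10.59)^4/Γ(3) ≈ 62066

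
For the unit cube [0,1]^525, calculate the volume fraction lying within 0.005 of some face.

The inner cube has side 1-2·0.005 = 0.99 and volume (0.99)^525 ≈ 0.005111, so the shell holds 0.994889 of the volume.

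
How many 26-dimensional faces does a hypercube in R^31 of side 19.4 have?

An n-cube has C(n,k)·2^(n-k) k-faces. Here C(31,26)·2^5 = 169911·32 = 5437152.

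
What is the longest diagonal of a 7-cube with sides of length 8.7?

Diagonal = √7 · 8.7 ≈ 23.018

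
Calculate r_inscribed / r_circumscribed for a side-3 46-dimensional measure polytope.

r_in = 3/2 (half the side); r_out = 3√46/2 (half the diagonal). Ratio = 1/√46 ≈ 0.147442.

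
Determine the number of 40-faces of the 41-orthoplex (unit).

Number of 40-faces = 2^(40+1) · C(41,40+1) = 2199023255552 · 1 = 2199023255552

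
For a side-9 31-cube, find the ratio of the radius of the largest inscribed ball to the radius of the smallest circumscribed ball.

For an n-cube of any side s, the inradius is s/2 and the circumradius is s√n/2, so the ratio is 1/√31 ≈ 0.179605.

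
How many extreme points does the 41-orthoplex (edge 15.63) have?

The 41-dimensional cross-polytope has 2n = 2·41 = 82 vertices.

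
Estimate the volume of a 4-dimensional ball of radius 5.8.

Volume = π^{4/2}·(5.8)^4/Γ(3) ≈ 5584.47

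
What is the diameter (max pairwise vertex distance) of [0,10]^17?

The space diagonal of an n-cube of side s is s√n. Here 10·√17 ≈ 41.2311.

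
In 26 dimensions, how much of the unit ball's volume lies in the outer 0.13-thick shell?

V(inner)/V(outer) = ((1-0.13)/1)^26 ≈ 0.02676, so the shell fraction is 0.973239.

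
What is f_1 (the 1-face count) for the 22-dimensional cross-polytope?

Number of 1-faces = 2^(1+1) · C(22,1+1) = 4 · 231 = 924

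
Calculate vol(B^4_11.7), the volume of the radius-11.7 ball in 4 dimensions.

Volume = π^{4/2}·(11.7)^4/Γ(3) ≈ 92472.6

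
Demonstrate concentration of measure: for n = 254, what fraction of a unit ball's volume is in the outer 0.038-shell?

1 - (1-0.038)^254 ≈ 0.999947 ≈ 99.9947%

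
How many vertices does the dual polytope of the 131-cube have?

The vertices are ±e_1, ..., ±e_131, so there are 2·131 = 262.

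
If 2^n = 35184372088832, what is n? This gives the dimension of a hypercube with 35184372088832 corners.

Since 2^n = 35184372088832, we have n = 45.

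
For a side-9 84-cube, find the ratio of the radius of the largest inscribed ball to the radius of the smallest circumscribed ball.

Ratio = (s/2)/(s√84/2) = 84^(-1/2) ≈ 0.109109.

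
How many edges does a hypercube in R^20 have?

Each of the 2^20 = 1048576 vertices has degree 20; total edges = 20·2^20/2 = 10485760.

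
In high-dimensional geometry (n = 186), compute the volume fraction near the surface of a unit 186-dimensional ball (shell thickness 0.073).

1 - (1-0.073)^186 ≈ 0.9999992469 ≈ 99.999925%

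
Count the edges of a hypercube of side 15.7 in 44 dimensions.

An n-cube has n·2^(n-1) edges. With n = 44: 44·8796093022208 = 387028092977152.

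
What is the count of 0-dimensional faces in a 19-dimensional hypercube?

Choose 0 of 19 axes to span the face (C(19,0) = 1 way), then fix each of the remaining 19 coordinates at one of its two extreme values (2^19 = 524288 ways): 1·524288 = 524288.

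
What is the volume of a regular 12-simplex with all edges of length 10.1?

Volume = 10.1^12 · √(13/2^12) / 12! ≈ 132.529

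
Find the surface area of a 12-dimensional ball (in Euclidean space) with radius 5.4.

|∂B_12(5.4)| ≈ 1.82423e+09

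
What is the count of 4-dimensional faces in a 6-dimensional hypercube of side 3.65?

Number of 4-faces = C(6,4) · 2^(6-4) = 15 · 4 = 60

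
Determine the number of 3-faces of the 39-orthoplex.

f_3(39-orthoplex) = 2^4 · (39 choose 4) = 1316016.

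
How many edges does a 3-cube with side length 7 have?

Number of 1-faces = C(3,1)·2^(3-1) = 3·4 = 12.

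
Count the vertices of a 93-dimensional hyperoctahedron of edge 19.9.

The 93-dimensional cross-polytope has 2n = 2·93 = 186 vertices.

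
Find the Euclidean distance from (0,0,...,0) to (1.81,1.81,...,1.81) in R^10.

d = √(1.81² + 1.81² + ... + 1.81²) [10 terms] = √(10·1.81²) = 1.81√10 ≈ 5.72372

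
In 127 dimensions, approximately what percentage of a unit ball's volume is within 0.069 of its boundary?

1 - (1-0.069)^127 ≈ 0.999886 ≈ 99.9886%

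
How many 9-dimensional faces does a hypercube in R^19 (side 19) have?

An n-cube has C(n,k)·2^(n-k) k-faces. Here C(19,9)·2^10 = 92378·1024 = 94595072.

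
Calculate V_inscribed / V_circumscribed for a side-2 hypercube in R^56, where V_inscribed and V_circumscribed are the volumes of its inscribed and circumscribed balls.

The radii are 2/2 and 2√56/2, so the volume ratio is (1/√56)^56 = 56^{-56/2} ≈ 1.12392e-49.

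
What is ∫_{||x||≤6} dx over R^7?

Volume = π^{7/2}·(6)^7/Γ(9/2) = 1492992·π^3/35 ≈ 1.32263e+06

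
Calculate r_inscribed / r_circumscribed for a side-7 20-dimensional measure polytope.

r_in / r_out = (7/2) / (7√20/2) = 1/√20 ≈ 0.223607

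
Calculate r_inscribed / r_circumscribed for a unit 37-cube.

r_in = 1/2 (half the side); r_out = 1√37/2 (half the diagonal). Ratio = 1/√37 ≈ 0.164399.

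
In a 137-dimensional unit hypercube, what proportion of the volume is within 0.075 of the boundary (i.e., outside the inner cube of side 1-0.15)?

Shell fraction = 1 - (1-0.15)^137 ≈ 1 - 2.14e-10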